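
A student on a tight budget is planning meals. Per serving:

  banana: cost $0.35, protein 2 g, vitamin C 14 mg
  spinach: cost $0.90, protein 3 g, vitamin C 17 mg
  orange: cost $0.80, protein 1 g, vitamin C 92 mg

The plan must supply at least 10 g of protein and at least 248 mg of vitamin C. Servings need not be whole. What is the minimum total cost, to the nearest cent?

For a min-cost LP with two ≥-constraints, a basic feasible solution has at most two positive variables.
banana only: max(10/2, 248/14) = 17.71 servings → $6.20.
spinach only: max(10/3, 248/17) = 14.59 servings → $13.13.
orange only: max(10/1, 248/92) = 10 servings → $8.00.
banana + spinach: the both-tight solution has a negative serving — not a feasible corner.
banana + orange with both tight: 3.953 servings and 2.094 servings → $3.06.
spinach + orange with both tight: 2.595 servings and 2.216 servings → $4.11.
So the least-cost plan costs $3.06.

$3.06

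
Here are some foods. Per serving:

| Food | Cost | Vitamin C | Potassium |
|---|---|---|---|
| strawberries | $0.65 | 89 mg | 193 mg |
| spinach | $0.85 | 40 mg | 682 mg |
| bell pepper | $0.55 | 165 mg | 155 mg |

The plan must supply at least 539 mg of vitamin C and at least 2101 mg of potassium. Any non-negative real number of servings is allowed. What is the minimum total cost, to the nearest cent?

$3.57

This is a tiny linear program; its minimum lies at a vertex of the feasible set. List the vertices and price them.
strawberries only: max(539/89, 2101/193) = 10.89 servings → $7.08.
spinach only: max(539/40, 2101/682) = 13.47 servings → $11.45.
bell pepper only: max(539/165, 2101/155) = 13.55 servings → $7.46.
strawberries + spinach with both tight: 5.352 servings and 1.566 servings → $4.81.
strawberries + bell pepper: intersection lies outside the first quadrant.
spinach + bell pepper with both tight: 2.475 servings and 2.667 servings → $3.57.
Cheapest feasible corner: $3.57.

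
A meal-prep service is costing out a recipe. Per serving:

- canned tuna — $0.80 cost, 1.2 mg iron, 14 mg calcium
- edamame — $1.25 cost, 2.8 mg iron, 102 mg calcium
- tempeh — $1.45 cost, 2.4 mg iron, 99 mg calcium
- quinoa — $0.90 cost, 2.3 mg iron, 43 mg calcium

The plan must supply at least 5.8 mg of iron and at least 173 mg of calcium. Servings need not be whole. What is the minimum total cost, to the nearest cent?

For a min-cost LP with two ≥-constraints, a basic feasible solution has at most two positive variables.
canned tuna only: max(5.8/1.2, 173/14) = 12.36 servings → $9.89.
edamame only: max(5.8/2.8, 173/102) = 2.071 servings → $2.59.
tempeh only: max(5.8/2.4, 173/99) = 2.417 servings → $3.50.
quinoa only: max(5.8/2.3, 173/43) = 4.023 servings → $3.62.
canned tuna + edamame with both tight: 1.288 servings and 1.519 servings → $2.93.
canned tuna + tempeh with both tight: 1.866 servings and 1.484 servings → $3.64.
canned tuna + quinoa with both targets exact would need a negative amount; discard.
edamame + tempeh: intersection lies outside the first quadrant.
edamame + quinoa with both tight: 1.3 servings and 0.9387 servings → $2.47.
tempeh + quinoa with both tight: 1.193 servings and 1.277 servings → $2.88.
Cheapest feasible corner: $2.47.

$2.47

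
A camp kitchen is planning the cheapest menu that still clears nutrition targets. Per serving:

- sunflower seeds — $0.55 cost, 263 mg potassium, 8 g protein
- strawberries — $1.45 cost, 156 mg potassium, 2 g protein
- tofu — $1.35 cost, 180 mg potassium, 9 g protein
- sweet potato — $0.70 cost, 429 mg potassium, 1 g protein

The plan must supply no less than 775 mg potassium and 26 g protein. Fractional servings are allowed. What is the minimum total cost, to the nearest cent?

At the optimum either one food covers both requirements or two foods hit both targets exactly; no other combination can be cheaper.
sunflower seeds only: max(775/263, 26/8) = 3.25 servings → $1.79.
strawberries only: max(775/156, 26/2) = 13 servings → $18.85.
tofu only: max(775/180, 26/9) = 4.306 servings → $5.81.
sweet potato only: max(775/429, 26/1) = 26 servings → $18.20.
sunflower seeds + strawberries: the both-tight solution has a negative serving — not a feasible corner.
sunflower seeds + tofu with both tight: 2.476 servings and 0.6882 servings → $2.29.
sunflower seeds + sweet potato with both targets exact would need a negative amount; discard.
strawberries + tofu with both tight: 2.198 servings and 2.4 servings → $6.43.
strawberries + sweet potato: the both-tight solution has a negative serving — not a feasible corner.
tofu + sweet potato with both tight: 2.82 servings and 0.6235 servings → $4.24.
So the least-cost plan costs $1.79.

$1.79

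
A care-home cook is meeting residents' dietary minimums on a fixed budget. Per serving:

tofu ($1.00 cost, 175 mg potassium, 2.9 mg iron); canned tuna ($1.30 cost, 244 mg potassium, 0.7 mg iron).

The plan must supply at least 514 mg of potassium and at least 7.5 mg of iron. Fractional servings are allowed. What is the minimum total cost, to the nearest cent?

$2.91

Two binding constraints pin down two serving amounts, so the optimal mix uses at most two foods. The candidates are each food alone (scaled to the tighter of potassium/iron) and each pair with both constraints tight.
tofu only: max(514/175, 7.5/2.9) = 2.937 servings → $2.94.
canned tuna only: max(514/244, 7.5/0.7) = 10.71 servings → $13.93.
tofu + canned tuna with both tight: 2.513 servings and 0.3044 servings → $2.91.
The minimum over all feasible corners is $2.91.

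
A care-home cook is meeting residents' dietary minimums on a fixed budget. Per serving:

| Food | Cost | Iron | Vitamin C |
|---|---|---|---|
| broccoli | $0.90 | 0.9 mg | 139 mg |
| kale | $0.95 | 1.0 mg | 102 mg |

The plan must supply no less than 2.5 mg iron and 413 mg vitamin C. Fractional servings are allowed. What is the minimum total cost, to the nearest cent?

At the optimum either one food covers both requirements or two foods hit both targets exactly; no other combination can be cheaper.
broccoli only: max(2.5/0.9, 413/139) = 2.971 servings → $2.67.
kale only: max(2.5/1.0, 413/102) = 4.049 servings → $3.85.
broccoli + kale: the both-tight solution has a negative serving — not a feasible corner.
Cheapest feasible corner: $2.67.

$2.67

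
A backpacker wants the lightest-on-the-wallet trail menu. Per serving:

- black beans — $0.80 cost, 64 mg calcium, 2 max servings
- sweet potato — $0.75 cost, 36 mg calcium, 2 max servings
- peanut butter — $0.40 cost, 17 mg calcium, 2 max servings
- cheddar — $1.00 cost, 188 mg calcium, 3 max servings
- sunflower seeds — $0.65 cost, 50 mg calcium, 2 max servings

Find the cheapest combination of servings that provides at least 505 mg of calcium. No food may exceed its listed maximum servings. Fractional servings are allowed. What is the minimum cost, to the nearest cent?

$2.69

Cost per mg of calcium: cheddar $0.0053, black beans $0.0125, sunflower seeds $0.0130, sweet potato $0.0208, peanut butter $0.0235.
Take 2.686 servings of cheddar: +505.0 mg calcium for $2.69 (total $2.69, still need 0.0 mg).
Filling from the cheapest source first is optimal under one linear minimum: $2.69.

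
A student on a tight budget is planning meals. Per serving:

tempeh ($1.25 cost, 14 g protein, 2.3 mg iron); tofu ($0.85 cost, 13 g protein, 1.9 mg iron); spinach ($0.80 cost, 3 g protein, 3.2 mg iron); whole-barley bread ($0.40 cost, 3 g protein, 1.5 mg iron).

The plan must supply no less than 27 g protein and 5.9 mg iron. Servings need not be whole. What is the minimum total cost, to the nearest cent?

A basic optimal solution has at most two foods positive. Try each food alone and each pair with both targets met exactly.
tempeh only: max(27/14, 5.9/2.3) = 2.565 servings → $3.21.
tofu only: max(27/13, 5.9/1.9) = 3.105 servings → $2.64.
spinach only: max(27/3, 5.9/3.2) = 9 servings → $7.20.
whole-barley bread only: max(27/3, 5.9/1.5) = 9 servings → $3.60.
tempeh + tofu with both targets exact would need a negative amount; discard.
tempeh + spinach with both tight: 1.813 servings and 0.5409 servings → $2.70.
tempeh + whole-barley bread with both tight: 1.617 servings and 1.454 servings → $2.60.
tofu + spinach with both tight: 1.914 servings and 0.7075 servings → $2.19.
tofu + whole-barley bread with both tight: 1.652 servings and 1.841 servings → $2.14.
spinach + whole-barley bread with both targets exact would need a negative amount; discard.
Cheapest feasible corner: $2.14.

$2.14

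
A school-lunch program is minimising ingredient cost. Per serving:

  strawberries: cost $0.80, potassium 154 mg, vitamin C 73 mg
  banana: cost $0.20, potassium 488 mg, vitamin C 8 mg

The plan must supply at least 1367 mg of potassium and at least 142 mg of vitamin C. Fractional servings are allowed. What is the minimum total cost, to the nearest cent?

$1.81

An LP optimum is at a vertex; with two nutrient constraints at most two foods are used. Check each candidate.
strawberries only: max(1367/154, 142/73) = 8.877 servings → $7.10.
banana only: max(1367/488, 142/8) = 17.75 servings → $3.55.
strawberries + banana with both tight: 1.697 servings and 2.266 servings → $1.81.
Cheapest feasible corner: $1.81.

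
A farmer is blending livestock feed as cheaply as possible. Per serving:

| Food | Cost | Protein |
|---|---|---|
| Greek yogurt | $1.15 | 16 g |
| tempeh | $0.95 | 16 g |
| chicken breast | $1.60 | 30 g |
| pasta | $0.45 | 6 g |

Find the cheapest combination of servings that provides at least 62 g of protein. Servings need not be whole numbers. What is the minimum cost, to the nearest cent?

$3.31

Cost per g of protein: chicken breast $0.0533, tempeh $0.0594, Greek yogurt $0.0719, pasta $0.0750.
With no serving limits, use only chicken breast: 62 g / 30 g = 2.067 servings × $1.60 = $3.31.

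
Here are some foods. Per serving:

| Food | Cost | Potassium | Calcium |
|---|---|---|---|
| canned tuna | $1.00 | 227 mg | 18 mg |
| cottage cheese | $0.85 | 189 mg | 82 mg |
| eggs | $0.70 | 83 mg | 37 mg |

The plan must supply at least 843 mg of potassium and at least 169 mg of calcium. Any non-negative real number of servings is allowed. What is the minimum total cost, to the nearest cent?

$3.74

canned tuna only: max(843/227, 169/18) = 9.389 servings → $9.39.
cottage cheese only: max(843/189, 169/82) = 4.46 servings → $3.79.
eggs only: max(843/83, 169/37) = 10.16 servings → $7.11.
canned tuna + cottage cheese with both tight: 2.444 servings and 1.524 servings → $3.74.
canned tuna + eggs with both tight: 2.486 servings and 3.358 servings → $4.84.
cottage cheese + eggs: the both-tight solution has a negative serving — not a feasible corner.
The minimum over all feasible corners is $3.74.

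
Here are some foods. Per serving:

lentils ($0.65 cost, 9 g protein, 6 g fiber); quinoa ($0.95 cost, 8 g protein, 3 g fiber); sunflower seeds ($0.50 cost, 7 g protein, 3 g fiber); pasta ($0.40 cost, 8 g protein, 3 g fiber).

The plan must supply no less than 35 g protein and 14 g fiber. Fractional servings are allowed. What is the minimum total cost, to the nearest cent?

Check every corner: each single food scaled to meet both minima, and each pair solved so both constraints bind.
lentils only: max(35/9, 14/6) = 3.889 servings → $2.53.
quinoa only: max(35/8, 14/3) = 4.667 servings → $4.43.
sunflower seeds only: max(35/7, 14/3) = 5 servings → $2.50.
pasta only: max(35/8, 14/3) = 4.667 servings → $1.87.
lentils + quinoa with both tight: 0.3333 servings and 4 servings → $4.02.
lentils + sunflower seeds: the both-tight solution has a negative serving — not a feasible corner.
lentils + pasta with both tight: 0.3333 servings and 4 servings → $1.82.
quinoa + sunflower seeds with both tight: 2.333 servings and 2.333 servings → $3.38.
quinoa + pasta (both tight): parallel constraints — no distinct corner.
sunflower seeds + pasta with both tight: 2.333 servings and 2.333 servings → $2.10.
Cheapest feasible corner: $1.82.

$1.82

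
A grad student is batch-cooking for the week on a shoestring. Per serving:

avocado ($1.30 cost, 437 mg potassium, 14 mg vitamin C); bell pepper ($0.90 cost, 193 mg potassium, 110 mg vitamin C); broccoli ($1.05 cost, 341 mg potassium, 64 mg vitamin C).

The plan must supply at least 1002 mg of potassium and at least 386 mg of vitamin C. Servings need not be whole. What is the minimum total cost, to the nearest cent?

A basic optimal solution has at most two foods positive. Try each food alone and each pair with both targets met exactly.
avocado only: max(1002/437, 386/14) = 27.57 servings → $35.84.
bell pepper only: max(1002/193, 386/110) = 5.192 servings → $4.67.
broccoli only: max(1002/341, 386/64) = 6.031 servings → $6.33.
avocado + bell pepper with both tight: 0.7874 servings and 3.409 servings → $4.09.
avocado + broccoli: intersection lies outside the first quadrant.
bell pepper + broccoli with both tight: 2.683 servings and 1.42 servings → $3.91.
The minimum over all feasible corners is $3.91.

$3.91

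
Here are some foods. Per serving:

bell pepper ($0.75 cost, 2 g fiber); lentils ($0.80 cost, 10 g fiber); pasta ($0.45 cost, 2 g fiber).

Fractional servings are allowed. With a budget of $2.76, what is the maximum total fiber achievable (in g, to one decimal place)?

34.5 g

Fiber per dollar: lentils 12.5, pasta 4.444, bell pepper 2.667.
With no serving limits, spend the whole cost allowance on lentils: $2.76 / $0.80 × 10 g = 34.5 g.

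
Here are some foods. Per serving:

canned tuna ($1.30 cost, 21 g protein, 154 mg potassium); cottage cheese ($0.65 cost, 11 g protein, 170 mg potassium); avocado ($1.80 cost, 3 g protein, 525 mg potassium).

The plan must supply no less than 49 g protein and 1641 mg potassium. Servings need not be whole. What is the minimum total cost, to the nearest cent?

An LP optimum is at a vertex; with two nutrient constraints at most two foods are used. Check each candidate.
canned tuna only: max(49/21, 1641/154) = 10.66 servings → $13.85.
cottage cheese only: max(49/11, 1641/170) = 9.653 servings → $6.27.
avocado only: max(49/3, 1641/525) = 16.33 servings → $29.40.
canned tuna + cottage cheese with both targets exact would need a negative amount; discard.
canned tuna + avocado with both tight: 1.969 servings and 2.548 servings → $7.15.
cottage cheese + avocado with both tight: 3.951 servings and 1.846 servings → $5.89.
Cheapest feasible corner: $5.89.

$5.89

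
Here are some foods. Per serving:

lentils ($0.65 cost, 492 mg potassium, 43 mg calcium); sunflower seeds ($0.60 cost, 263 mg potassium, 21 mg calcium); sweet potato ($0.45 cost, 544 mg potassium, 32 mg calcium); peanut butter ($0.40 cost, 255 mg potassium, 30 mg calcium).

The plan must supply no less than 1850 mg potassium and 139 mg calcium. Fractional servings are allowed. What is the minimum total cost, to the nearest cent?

An LP optimum is at a vertex; with two nutrient constraints at most two foods are used. Check each candidate.
lentils only: max(1850/492, 139/43) = 3.76 servings → $2.44.
sunflower seeds only: max(1850/263, 139/21) = 7.034 servings → $4.22.
sweet potato only: max(1850/544, 139/32) = 4.344 servings → $1.95.
peanut butter only: max(1850/255, 139/30) = 7.255 servings → $2.90.
lentils + sunflower seeds with both targets exact would need a negative amount; discard.
lentils + sweet potato with both tight: 2.146 servings and 1.459 servings → $2.05.
lentils + peanut butter: intersection lies outside the first quadrant.
sunflower seeds + sweet potato with both tight: 5.457 servings and 0.7623 servings → $3.62.
sunflower seeds + peanut butter: the both-tight solution has a negative serving — not a feasible corner.
sweet potato + peanut butter with both tight: 2.458 servings and 2.012 servings → $1.91.
The minimum over all feasible corners is $1.91.

$1.91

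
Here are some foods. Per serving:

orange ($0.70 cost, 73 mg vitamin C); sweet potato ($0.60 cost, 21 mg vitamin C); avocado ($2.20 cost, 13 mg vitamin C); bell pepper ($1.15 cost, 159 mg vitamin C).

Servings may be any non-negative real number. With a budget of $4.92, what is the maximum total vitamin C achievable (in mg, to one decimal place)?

680.2 mg

Vitamin C per dollar: bell pepper 138.3, orange 104.3, sweet potato 35, avocado 5.909.
With no serving limits, spend the whole cost allowance on bell pepper: $4.92 / $1.15 × 159 mg = 680.2 mg.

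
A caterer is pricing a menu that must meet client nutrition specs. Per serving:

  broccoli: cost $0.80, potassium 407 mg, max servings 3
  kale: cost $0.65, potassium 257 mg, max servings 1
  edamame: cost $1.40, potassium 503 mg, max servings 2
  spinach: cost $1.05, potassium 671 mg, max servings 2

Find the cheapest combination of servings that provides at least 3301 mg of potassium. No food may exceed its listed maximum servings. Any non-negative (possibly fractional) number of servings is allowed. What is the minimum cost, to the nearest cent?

$6.49

Cost per mg of potassium: spinach $0.0016, broccoli $0.0020, kale $0.0025, edamame $0.0028.
Take 2 servings of spinach: +1342.0 mg potassium for $2.10 (total $2.10, still need 1959.0 mg).
Take 3 servings of broccoli: +1221.0 mg potassium for $2.40 (total $4.50, still need 738.0 mg).
Take 1 serving of kale: +257.0 mg potassium for $0.65 (total $5.15, still need 481.0 mg).
Take 0.9563 servings of edamame: +481.0 mg potassium for $1.34 (total $6.49, still need 0.0 mg).
Greedy by cheapest-per-mg is optimal for a single linear constraint, so the minimum cost is $6.49.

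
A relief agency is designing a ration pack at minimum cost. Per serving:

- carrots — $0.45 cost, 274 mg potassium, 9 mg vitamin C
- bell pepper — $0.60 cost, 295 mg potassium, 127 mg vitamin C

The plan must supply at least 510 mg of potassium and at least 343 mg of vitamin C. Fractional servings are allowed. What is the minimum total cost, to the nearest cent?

$1.62

carrots only: max(510/274, 343/9) = 38.11 servings → $17.15.
bell pepper only: max(510/295, 343/127) = 2.701 servings → $1.62.
carrots + bell pepper: the both-tight solution has a negative serving — not a feasible corner.
So the least-cost plan costs $1.62.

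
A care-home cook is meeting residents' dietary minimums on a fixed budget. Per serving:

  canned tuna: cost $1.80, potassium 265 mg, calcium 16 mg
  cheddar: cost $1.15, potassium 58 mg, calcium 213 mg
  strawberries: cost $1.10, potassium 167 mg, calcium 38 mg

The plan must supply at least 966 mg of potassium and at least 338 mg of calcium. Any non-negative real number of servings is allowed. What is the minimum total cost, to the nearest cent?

The cheapest plan sits at a corner of the feasible region — with two constraints it uses at most two foods.
canned tuna only: max(966/265, 338/16) = 21.12 servings → $38.02.
cheddar only: max(966/58, 338/213) = 16.66 servings → $19.15.
strawberries only: max(966/167, 338/38) = 8.895 servings → $9.78.
canned tuna + cheddar with both tight: 3.353 servings and 1.335 servings → $7.57.
canned tuna + strawberries with both targets exact would need a negative amount; discard.
cheddar + strawberries with both tight: 0.5915 servings and 5.579 servings → $6.82.
The minimum over all feasible corners is $6.82.

$6.82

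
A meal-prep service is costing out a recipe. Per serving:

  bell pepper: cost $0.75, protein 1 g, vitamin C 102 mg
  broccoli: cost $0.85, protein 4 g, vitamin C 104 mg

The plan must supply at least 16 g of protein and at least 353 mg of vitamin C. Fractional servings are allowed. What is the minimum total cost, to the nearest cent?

$3.40

Two binding constraints pin down two serving amounts, so the optimal mix uses at most two foods. The candidates are each food alone (scaled to the tighter of protein/vitamin C) and each pair with both constraints tight.
bell pepper only: max(16/1, 353/102) = 16 servings → $12.00.
broccoli only: max(16/4, 353/104) = 4 servings → $3.40.
bell pepper + broccoli with both targets exact would need a negative amount; discard.
Cheapest feasible corner: $3.40.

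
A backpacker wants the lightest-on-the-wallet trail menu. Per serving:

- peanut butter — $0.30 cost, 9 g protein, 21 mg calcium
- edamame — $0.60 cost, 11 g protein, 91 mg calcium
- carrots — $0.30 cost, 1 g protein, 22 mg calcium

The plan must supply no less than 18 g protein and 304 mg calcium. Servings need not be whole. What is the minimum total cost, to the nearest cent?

peanut butter only: max(18/9, 304/21) = 14.48 servings → $4.34.
edamame only: max(18/11, 304/91) = 3.341 servings → $2.00.
carrots only: max(18/1, 304/22) = 18 servings → $5.40.
peanut butter + edamame with both targets exact would need a negative amount; discard.
peanut butter + carrots with both tight: 0.5198 servings and 13.32 servings → $4.15.
edamame + carrots with both tight: 0.6093 servings and 11.3 servings → $3.75.
The minimum over all feasible corners is $2.00.

$2.00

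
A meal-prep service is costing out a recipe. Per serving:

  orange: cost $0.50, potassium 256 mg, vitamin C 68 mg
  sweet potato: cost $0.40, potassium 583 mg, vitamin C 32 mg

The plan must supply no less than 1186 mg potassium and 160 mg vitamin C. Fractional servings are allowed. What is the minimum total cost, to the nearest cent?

Compare the cost at each extreme point of the feasible region.
orange only: max(1186/256, 160/68) = 4.633 servings → $2.32.
sweet potato only: max(1186/583, 160/32) = 5 servings → $2.00.
orange + sweet potato with both tight: 1.759 servings and 1.262 servings → $1.38.
The minimum over all feasible corners is $1.38.

$1.38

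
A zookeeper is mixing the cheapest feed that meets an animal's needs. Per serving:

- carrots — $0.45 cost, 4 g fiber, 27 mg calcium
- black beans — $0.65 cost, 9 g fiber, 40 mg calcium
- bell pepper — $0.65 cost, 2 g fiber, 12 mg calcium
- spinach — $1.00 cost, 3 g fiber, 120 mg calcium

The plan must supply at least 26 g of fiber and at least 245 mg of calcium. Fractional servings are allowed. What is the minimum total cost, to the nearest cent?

For a min-cost LP with two ≥-constraints, a basic feasible solution has at most two positive variables.
carrots only: max(26/4, 245/27) = 9.074 servings → $4.08.
black beans only: max(26/9, 245/40) = 6.125 servings → $3.98.
bell pepper only: max(26/2, 245/12) = 20.42 servings → $13.27.
spinach only: max(26/3, 245/120) = 8.667 servings → $8.67.
carrots + black beans with both targets exact would need a negative amount; discard.
carrots + bell pepper: intersection lies outside the first quadrant.
carrots + spinach with both tight: 5.977 servings and 0.6967 servings → $3.39.
black beans + bell pepper: the both-tight solution has a negative serving — not a feasible corner.
black beans + spinach with both tight: 2.484 servings and 1.214 servings → $2.83.
bell pepper + spinach with both tight: 11.69 servings and 0.8725 servings → $8.47.
So the least-cost plan costs $2.83.

$2.83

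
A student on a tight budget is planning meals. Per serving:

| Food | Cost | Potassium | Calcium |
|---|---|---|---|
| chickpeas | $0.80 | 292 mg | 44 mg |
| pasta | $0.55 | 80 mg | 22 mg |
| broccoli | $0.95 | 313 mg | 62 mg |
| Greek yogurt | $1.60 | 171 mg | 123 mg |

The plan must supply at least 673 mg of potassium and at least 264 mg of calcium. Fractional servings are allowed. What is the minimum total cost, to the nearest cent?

$3.63

At the optimum either one food covers both requirements or two foods hit both targets exactly; no other combination can be cheaper.
chickpeas only: max(673/292, 264/44) = 6 servings → $4.80.
pasta only: max(673/80, 264/22) = 12 servings → $6.60.
broccoli only: max(673/313, 264/62) = 4.258 servings → $4.05.
Greek yogurt only: max(673/171, 264/123) = 3.936 servings → $6.30.
chickpeas + pasta: intersection lies outside the first quadrant.
chickpeas + broccoli: intersection lies outside the first quadrant.
chickpeas + Greek yogurt with both tight: 1.326 servings and 1.672 servings → $3.74.
pasta + broccoli: the both-tight solution has a negative serving — not a feasible corner.
pasta + Greek yogurt with both tight: 6.192 servings and 1.039 servings → $5.07.
broccoli + Greek yogurt with both tight: 1.349 servings and 1.466 servings → $3.63.
The minimum over all feasible corners is $3.63.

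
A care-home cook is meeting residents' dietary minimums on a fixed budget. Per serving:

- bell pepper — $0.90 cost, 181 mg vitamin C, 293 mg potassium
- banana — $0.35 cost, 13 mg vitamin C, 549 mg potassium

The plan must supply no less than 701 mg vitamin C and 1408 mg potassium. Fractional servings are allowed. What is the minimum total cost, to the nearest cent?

$3.63

An LP optimum is at a vertex; with two nutrient constraints at most two foods are used. Check each candidate.
bell pepper only: max(701/181, 1408/293) = 4.805 servings → $4.32.
banana only: max(701/13, 1408/549) = 53.92 servings → $18.87.
bell pepper + banana with both tight: 3.836 servings and 0.5175 servings → $3.63.
Cheapest feasible corner: $3.63.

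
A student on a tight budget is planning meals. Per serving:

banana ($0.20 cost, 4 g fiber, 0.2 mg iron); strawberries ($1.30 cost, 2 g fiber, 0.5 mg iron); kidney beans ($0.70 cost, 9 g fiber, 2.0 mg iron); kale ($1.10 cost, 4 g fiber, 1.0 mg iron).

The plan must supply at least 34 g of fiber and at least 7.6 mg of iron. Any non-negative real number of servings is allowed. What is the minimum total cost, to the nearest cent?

Two binding constraints pin down two serving amounts, so the optimal mix uses at most two foods. The candidates are each food alone (scaled to the tighter of fiber/iron) and each pair with both constraints tight.
banana only: max(34/4, 7.6/0.2) = 38 servings → $7.60.
strawberries only: max(34/2, 7.6/0.5) = 17 servings → $22.10.
kidney beans only: max(34/9, 7.6/2.0) = 3.8 servings → $2.66.
kale only: max(34/4, 7.6/1.0) = 8.5 servings → $9.35.
banana + strawberries with both tight: 1.125 servings and 14.75 servings → $19.40.
banana + kidney beans: intersection lies outside the first quadrant.
banana + kale with both tight: 1.125 servings and 7.375 servings → $8.34.
strawberries + kidney beans with both tight: 0.8 servings and 3.6 servings → $3.56.
strawberries + kale (both tight): parallel constraints — no distinct corner.
kidney beans + kale with both tight: 3.6 servings and 0.4 servings → $2.96.
The minimum over all feasible corners is $2.66.

$2.66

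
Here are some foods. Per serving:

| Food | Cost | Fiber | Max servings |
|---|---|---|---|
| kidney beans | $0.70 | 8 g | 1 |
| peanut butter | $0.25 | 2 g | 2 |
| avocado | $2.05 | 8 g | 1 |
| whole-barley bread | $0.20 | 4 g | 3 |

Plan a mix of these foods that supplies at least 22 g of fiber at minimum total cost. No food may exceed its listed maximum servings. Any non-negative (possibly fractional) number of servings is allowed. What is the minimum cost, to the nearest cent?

Cost per g of fiber: whole-barley bread $0.0500, kidney beans $0.0875, peanut butter $0.1250, avocado $0.2562.
Take 3 servings of whole-barley bread: +12.0 g fiber for $0.60 (total $0.60, still need 10.0 g).
Take 1 serving of kidney beans: +8.0 g fiber for $0.70 (total $1.30, still need 2.0 g).
Take 1 serving of peanut butter: +2.0 g fiber for $0.25 (total $1.55, still need 0.0 g).
Greedy by cheapest-per-g is optimal for a single linear constraint, so the minimum cost is $1.55.

$1.55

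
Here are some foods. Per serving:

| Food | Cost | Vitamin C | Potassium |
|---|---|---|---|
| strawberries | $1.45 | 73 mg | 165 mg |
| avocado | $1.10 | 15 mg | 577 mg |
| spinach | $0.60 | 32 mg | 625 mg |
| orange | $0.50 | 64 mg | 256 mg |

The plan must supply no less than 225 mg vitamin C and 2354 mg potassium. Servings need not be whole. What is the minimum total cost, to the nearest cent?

Compare the cost at each extreme point of the feasible region.
strawberries only: max(225/73, 2354/165) = 14.27 servings → $20.69.
avocado only: max(225/15, 2354/577) = 15 servings → $16.50.
spinach only: max(225/32, 2354/625) = 7.031 servings → $4.22.
orange only: max(225/64, 2354/256) = 9.195 servings → $4.60.
strawberries + avocado with both tight: 2.384 servings and 3.398 servings → $7.19.
strawberries + spinach with both tight: 1.618 servings and 3.339 servings → $4.35.
strawberries + orange: intersection lies outside the first quadrant.
avocado + spinach with both targets exact would need a negative amount; discard.
avocado + orange with both tight: 2.812 servings and 2.856 servings → $4.52.
spinach + orange with both tight: 2.926 servings and 2.053 servings → $2.78.
The minimum over all feasible corners is $2.78.

$2.78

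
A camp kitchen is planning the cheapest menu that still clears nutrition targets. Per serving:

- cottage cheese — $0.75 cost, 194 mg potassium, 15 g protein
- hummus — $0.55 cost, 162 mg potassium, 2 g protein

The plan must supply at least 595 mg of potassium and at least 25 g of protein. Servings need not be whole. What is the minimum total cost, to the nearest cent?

$2.15

The cheapest plan sits at a corner of the feasible region — with two constraints it uses at most two foods.
cottage cheese only: max(595/194, 25/15) = 3.067 servings → $2.30.
hummus only: max(595/162, 25/2) = 12.5 servings → $6.88.
cottage cheese + hummus with both tight: 1.401 servings and 1.996 servings → $2.15.
The minimum over all feasible corners is $2.15.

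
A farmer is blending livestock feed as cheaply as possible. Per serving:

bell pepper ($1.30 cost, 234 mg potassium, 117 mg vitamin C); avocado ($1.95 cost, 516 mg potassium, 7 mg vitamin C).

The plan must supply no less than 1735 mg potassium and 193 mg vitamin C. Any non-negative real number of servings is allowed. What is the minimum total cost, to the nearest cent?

bell pepper only: max(1735/234, 193/117) = 7.415 servings → $9.64.
avocado only: max(1735/516, 193/7) = 27.57 servings → $53.76.
bell pepper + avocado with both tight: 1.489 servings and 2.687 servings → $7.18.
The minimum over all feasible corners is $7.18.

$7.18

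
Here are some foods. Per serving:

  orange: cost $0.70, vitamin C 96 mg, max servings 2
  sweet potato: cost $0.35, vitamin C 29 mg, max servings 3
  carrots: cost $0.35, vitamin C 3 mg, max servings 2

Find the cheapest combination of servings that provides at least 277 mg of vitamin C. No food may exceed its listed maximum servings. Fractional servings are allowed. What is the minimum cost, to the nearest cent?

Cost per mg of vitamin C: orange $0.0073, sweet potato $0.0121, carrots $0.1167.
Take 2 servings of orange: +192.0 mg vitamin C for $1.40 (total $1.40, still need 85.0 mg).
Take 2.931 servings of sweet potato: +85.0 mg vitamin C for $1.03 (total $2.43, still need 0.0 mg).
Greedy by cheapest-per-mg is optimal for a single linear constraint, so the minimum cost is $2.43.

$2.43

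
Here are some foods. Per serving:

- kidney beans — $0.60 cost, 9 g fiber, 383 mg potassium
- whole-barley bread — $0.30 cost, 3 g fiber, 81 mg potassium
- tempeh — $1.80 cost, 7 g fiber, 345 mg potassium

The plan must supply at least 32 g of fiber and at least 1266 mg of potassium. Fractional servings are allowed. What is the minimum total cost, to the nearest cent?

$2.13

With two linear requirements the optimum uses one or two foods; enumerate the corners.
kidney beans only: max(32/9, 1266/383) = 3.556 servings → $2.13.
whole-barley bread only: max(32/3, 1266/81) = 15.63 servings → $4.69.
tempeh only: max(32/7, 1266/345) = 4.571 servings → $8.23.
kidney beans + whole-barley bread with both tight: 2.871 servings and 2.052 servings → $2.34.
kidney beans + tempeh: intersection lies outside the first quadrant.
whole-barley bread + tempeh with both tight: 4.654 servings and 2.577 servings → $6.03.
Cheapest feasible corner: $2.13.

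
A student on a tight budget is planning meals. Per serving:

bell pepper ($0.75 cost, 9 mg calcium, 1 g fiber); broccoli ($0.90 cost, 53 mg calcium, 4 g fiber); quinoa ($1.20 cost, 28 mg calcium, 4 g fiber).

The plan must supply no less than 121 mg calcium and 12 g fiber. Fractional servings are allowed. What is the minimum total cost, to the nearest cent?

$2.70

An LP optimum is at a vertex; with two nutrient constraints at most two foods are used. Check each candidate.
bell pepper only: max(121/9, 12/1) = 13.44 servings → $10.08.
broccoli only: max(121/53, 12/4) = 3 servings → $2.70.
quinoa only: max(121/28, 12/4) = 4.321 servings → $5.19.
bell pepper + broccoli with both tight: 8.941 servings and 0.7647 servings → $7.39.
bell pepper + quinoa with both targets exact would need a negative amount; discard.
broccoli + quinoa with both tight: 1.48 servings and 1.52 servings → $3.16.
The minimum over all feasible corners is $2.70.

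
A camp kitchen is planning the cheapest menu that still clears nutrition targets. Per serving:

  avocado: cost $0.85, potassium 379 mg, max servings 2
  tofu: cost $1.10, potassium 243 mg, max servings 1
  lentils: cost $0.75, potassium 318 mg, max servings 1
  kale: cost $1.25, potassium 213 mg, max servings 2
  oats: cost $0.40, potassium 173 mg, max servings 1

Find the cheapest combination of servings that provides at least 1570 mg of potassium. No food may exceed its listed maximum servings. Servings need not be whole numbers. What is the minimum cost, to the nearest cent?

Cost per mg of potassium: avocado $0.0022, oats $0.0023, lentils $0.0024, tofu $0.0045, kale $0.0059.
Take 2 servings of avocado: +758.0 mg potassium for $1.70 (total $1.70, still need 812.0 mg).
Take 1 serving of oats: +173.0 mg potassium for $0.40 (total $2.10, still need 639.0 mg).
Take 1 serving of lentils: +318.0 mg potassium for $0.75 (total $2.85, still need 321.0 mg).
Take 1 serving of tofu: +243.0 mg potassium for $1.10 (total $3.95, still need 78.0 mg).
Take 0.3662 servings of kale: +78.0 mg potassium for $0.46 (total $4.41, still need 0.0 mg).
Filling from the cheapest source first is optimal under one linear minimum: $4.41.

$4.41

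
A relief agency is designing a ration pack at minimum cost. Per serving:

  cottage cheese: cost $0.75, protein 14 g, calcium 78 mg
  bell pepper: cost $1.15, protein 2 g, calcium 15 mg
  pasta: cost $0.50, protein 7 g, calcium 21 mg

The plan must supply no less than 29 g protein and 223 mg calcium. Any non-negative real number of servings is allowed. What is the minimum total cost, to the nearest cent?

Two binding constraints pin down two serving amounts, so the optimal mix uses at most two foods. The candidates are each food alone (scaled to the tighter of protein/calcium) and each pair with both constraints tight.
cottage cheese only: max(29/14, 223/78) = 2.859 servings → $2.14.
bell pepper only: max(29/2, 223/15) = 14.87 servings → $17.10.
pasta only: max(29/7, 223/21) = 10.62 servings → $5.31.
cottage cheese + bell pepper with both targets exact would need a negative amount; discard.
cottage cheese + pasta: the both-tight solution has a negative serving — not a feasible corner.
bell pepper + pasta: intersection lies outside the first quadrant.
Cheapest feasible corner: $2.14.

$2.14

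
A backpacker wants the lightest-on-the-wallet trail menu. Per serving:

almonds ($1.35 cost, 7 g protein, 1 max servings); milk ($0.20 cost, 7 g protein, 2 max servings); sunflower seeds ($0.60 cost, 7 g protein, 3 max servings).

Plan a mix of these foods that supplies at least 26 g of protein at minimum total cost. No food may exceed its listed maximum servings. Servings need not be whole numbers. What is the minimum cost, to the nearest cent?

Cost per g of protein: milk $0.0286, sunflower seeds $0.0857, almonds $0.1929.
Take 2 servings of milk: +14.0 g protein for $0.40 (total $0.40, still need 12.0 g).
Take 1.714 servings of sunflower seeds: +12.0 g protein for $1.03 (total $1.43, still need 0.0 g).
Filling from the cheapest source first is optimal under one linear minimum: $1.43.

$1.43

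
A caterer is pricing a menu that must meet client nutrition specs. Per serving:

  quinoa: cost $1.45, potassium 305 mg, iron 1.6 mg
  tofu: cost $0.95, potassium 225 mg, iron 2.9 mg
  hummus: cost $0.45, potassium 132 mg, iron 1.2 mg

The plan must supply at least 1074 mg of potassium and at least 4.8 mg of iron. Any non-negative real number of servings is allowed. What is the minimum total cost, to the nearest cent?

At the optimum either one food covers both requirements or two foods hit both targets exactly; no other combination can be cheaper.
quinoa only: max(1074/305, 4.8/1.6) = 3.521 servings → $5.11.
tofu only: max(1074/225, 4.8/2.9) = 4.773 servings → $4.53.
hummus only: max(1074/132, 4.8/1.2) = 8.136 servings → $3.66.
quinoa + tofu: the both-tight solution has a negative serving — not a feasible corner.
quinoa + hummus: the both-tight solution has a negative serving — not a feasible corner.
tofu + hummus with both targets exact would need a negative amount; discard.
Cheapest feasible corner: $3.66.

$3.66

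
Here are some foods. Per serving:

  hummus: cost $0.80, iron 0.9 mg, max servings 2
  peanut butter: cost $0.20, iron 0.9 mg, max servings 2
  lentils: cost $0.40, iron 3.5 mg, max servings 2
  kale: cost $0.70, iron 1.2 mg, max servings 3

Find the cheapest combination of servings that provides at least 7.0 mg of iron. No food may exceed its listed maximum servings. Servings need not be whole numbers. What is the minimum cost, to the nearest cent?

Cost per mg of iron: lentils $0.1143, peanut butter $0.2222, kale $0.5833, hummus $0.8889.
Take 2 servings of lentils: +7.0 mg iron for $0.80 (total $0.80, still need 0.0 mg).
Greedy by cheapest-per-mg is optimal for a single linear constraint, so the minimum cost is $0.80.

$0.80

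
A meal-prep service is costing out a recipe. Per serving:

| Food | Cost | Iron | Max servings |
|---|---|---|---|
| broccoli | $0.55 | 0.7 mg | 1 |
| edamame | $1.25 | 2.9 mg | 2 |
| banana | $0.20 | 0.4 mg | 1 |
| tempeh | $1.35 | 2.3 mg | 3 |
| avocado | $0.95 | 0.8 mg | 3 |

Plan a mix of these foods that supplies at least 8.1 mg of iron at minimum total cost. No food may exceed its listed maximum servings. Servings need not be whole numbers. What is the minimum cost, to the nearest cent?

$3.82

Cost per mg of iron: edamame $0.4310, banana $0.5000, tempeh $0.5870, broccoli $0.7857, avocado $1.1875.
Take 2 servings of edamame: +5.8 mg iron for $2.50 (total $2.50, still need 2.3 mg).
Take 1 serving of banana: +0.4 mg iron for $0.20 (total $2.70, still need 1.9 mg).
Take 0.8261 servings of tempeh: +1.9 mg iron for $1.12 (total $3.82, still need 0.0 mg).
Filling from the cheapest source first is optimal under one linear minimum: $3.82.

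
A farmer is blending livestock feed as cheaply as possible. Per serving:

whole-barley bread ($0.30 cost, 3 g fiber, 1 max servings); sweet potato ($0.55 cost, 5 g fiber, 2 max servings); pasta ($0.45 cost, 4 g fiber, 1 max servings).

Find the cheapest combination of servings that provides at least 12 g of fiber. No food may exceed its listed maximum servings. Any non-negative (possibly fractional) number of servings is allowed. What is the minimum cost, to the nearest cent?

$1.29

Cost per g of fiber: whole-barley bread $0.1000, sweet potato $0.1100, pasta $0.1125.
Take 1 serving of whole-barley bread: +3.0 g fiber for $0.30 (total $0.30, still need 9.0 g).
Take 1.8 servings of sweet potato: +9.0 g fiber for $0.99 (total $1.29, still need 0.0 g).
Filling from the cheapest source first is optimal under one linear minimum: $1.29.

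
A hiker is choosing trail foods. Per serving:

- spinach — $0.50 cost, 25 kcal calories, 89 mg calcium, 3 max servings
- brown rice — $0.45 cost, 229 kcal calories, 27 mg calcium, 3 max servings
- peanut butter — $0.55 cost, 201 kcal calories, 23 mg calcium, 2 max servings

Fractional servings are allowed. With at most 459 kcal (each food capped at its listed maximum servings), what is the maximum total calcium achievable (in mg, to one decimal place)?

312.3 mg

Calcium per kcal: spinach 3.56, brown rice 0.1179, peanut butter 0.1144.
Take 3 servings of spinach: uses 75 kcal, +267.0 mg calcium (running total 267.0 mg).
Take 1.677 servings of brown rice: uses 384 kcal, +45.3 mg calcium (running total 312.3 mg).
Greedy by best ratio exhausts the calories allowance optimally: 312.3 mg.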